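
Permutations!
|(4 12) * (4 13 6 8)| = |(4 12 13 6 8)| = 5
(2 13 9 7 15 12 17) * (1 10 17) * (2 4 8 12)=[0, 10, 13, 3, 8, 5, 6, 15, 12, 7, 17, 11, 1, 9, 14, 2, 16, 4]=(1 10 17 4 8 12)(2 13 9 7 15)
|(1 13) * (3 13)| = 3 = |(1 3 13)|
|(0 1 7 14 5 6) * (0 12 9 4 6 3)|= |(0 1 7 14 5 3)(4 6 12 9)|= 12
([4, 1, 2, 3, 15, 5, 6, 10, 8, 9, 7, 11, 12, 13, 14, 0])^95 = (0 15 4)(7 10)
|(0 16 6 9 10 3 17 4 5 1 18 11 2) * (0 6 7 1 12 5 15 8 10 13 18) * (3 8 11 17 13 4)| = 12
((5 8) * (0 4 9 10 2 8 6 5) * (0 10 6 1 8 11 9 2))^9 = ((0 4 2 11 9 6 5 1 8 10))^9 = (0 10 8 1 5 6 9 11 2 4)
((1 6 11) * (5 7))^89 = (1 11 6)(5 7)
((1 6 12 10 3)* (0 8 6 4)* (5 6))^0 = ((0 8 5 6 12 10 3 1 4))^0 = (12)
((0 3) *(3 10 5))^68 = ((0 10 5 3))^68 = (10)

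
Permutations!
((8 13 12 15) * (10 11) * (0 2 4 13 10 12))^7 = (0 13 4 2)(8 11 15 10 12)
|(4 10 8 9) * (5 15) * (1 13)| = 4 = |(1 13)(4 10 8 9)(5 15)|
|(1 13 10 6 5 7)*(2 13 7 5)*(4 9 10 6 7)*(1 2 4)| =|(2 13 6 4 9 10 7)| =7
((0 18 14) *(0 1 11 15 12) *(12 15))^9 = (0 1)(11 18)(12 14)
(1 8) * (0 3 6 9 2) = (0 3 6 9 2)(1 8) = [3, 8, 0, 6, 4, 5, 9, 7, 1, 2]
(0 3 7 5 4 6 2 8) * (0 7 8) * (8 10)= (0 3 10 8 7 5 4 6 2)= [3, 1, 0, 10, 6, 4, 2, 5, 7, 9, 8]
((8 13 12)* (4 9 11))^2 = ((4 9 11)(8 13 12))^2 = (4 11 9)(8 12 13)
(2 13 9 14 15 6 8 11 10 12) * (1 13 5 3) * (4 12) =(1 13 9 14 15 6 8 11 10 4 12 2 5 3) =[0, 13, 5, 1, 12, 3, 8, 7, 11, 14, 4, 10, 2, 9, 15, 6]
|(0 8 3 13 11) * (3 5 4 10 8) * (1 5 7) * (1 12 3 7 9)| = |(0 7 12 3 13 11)(1 5 4 10 8 9)| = 6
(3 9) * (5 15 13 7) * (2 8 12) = [0, 1, 8, 9, 4, 15, 6, 5, 12, 3, 10, 11, 2, 7, 14, 13] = (2 8 12)(3 9)(5 15 13 7)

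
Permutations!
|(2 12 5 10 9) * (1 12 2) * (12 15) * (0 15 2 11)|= |(0 15 12 5 10 9 1 2 11)|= 9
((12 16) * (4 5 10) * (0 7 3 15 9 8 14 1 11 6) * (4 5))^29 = ((0 7 3 15 9 8 14 1 11 6)(5 10)(12 16))^29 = (0 6 11 1 14 8 9 15 3 7)(5 10)(12 16)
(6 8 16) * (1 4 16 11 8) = (1 4 16 6)(8 11) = [0, 4, 2, 3, 16, 5, 1, 7, 11, 9, 10, 8, 12, 13, 14, 15, 6]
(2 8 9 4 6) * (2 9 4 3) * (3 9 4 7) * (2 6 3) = (9)(2 8 7)(3 6 4) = [0, 1, 8, 6, 3, 5, 4, 2, 7, 9]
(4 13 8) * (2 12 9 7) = (2 12 9 7)(4 13 8) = [0, 1, 12, 3, 13, 5, 6, 2, 4, 7, 10, 11, 9, 8]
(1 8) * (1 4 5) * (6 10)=(1 8 4 5)(6 10)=[0, 8, 2, 3, 5, 1, 10, 7, 4, 9, 6]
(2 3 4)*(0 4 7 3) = (0 4 2)(3 7) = [4, 1, 0, 7, 2, 5, 6, 3]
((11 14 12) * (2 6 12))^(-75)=((2 6 12 11 14))^(-75)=(14)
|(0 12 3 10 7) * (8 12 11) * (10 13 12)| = 15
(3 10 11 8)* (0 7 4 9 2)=(0 7 4 9 2)(3 10 11 8)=[7, 1, 0, 10, 9, 5, 6, 4, 3, 2, 11, 8]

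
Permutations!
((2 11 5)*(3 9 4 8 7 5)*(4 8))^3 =(2 9 5 3 7 11 8)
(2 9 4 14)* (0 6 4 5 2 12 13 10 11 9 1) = (0 6 4 14 12 13 10 11 9 5 2 1) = [6, 0, 1, 3, 14, 2, 4, 7, 8, 5, 11, 9, 13, 10, 12]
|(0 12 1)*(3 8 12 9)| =6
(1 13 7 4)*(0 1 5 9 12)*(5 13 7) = [1, 7, 2, 3, 13, 9, 6, 4, 8, 12, 10, 11, 0, 5] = (0 1 7 4 13 5 9 12)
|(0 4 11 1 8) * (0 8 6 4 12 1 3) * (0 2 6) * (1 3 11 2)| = |(0 12 3 1)(2 6 4)| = 12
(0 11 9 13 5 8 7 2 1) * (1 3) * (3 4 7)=(0 11 9 13 5 8 3 1)(2 4 7)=[11, 0, 4, 1, 7, 8, 6, 2, 3, 13, 10, 9, 12, 5]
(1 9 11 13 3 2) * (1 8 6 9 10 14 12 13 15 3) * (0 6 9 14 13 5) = [6, 10, 8, 2, 4, 0, 14, 7, 9, 11, 13, 15, 5, 1, 12, 3] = (0 6 14 12 5)(1 10 13)(2 8 9 11 15 3)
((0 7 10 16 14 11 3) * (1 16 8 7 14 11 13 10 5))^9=((0 14 13 10 8 7 5 1 16 11 3))^9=(0 11 1 7 10 14 3 16 5 8 13)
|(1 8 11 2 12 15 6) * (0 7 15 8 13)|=12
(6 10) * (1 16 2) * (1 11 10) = [0, 16, 11, 3, 4, 5, 1, 7, 8, 9, 6, 10, 12, 13, 14, 15, 2] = (1 16 2 11 10 6)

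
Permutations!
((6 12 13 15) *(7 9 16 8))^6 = (6 13)(7 16)(8 9)(12 15)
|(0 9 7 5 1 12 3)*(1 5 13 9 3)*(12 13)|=10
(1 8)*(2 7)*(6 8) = (1 6 8)(2 7) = [0, 6, 7, 3, 4, 5, 8, 2, 1]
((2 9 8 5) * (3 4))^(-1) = ((2 9 8 5)(3 4))^(-1) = (2 5 8 9)(3 4)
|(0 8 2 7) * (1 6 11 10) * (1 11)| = 4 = |(0 8 2 7)(1 6)(10 11)|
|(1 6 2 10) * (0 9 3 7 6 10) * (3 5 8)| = 8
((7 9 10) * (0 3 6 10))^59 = ((0 3 6 10 7 9))^59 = (0 9 7 10 6 3)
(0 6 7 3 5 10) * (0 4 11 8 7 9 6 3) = [3, 1, 2, 5, 11, 10, 9, 0, 7, 6, 4, 8] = (0 3 5 10 4 11 8 7)(6 9)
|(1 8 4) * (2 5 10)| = |(1 8 4)(2 5 10)| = 3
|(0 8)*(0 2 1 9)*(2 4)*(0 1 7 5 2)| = 6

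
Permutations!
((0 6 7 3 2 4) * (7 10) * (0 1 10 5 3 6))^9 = (1 10 7 6 5 3 2 4)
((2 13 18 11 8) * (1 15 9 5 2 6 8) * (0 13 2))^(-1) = ((0 13 18 11 1 15 9 5)(6 8))^(-1) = (0 5 9 15 1 11 18 13)(6 8)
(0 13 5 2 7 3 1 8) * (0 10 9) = (0 13 5 2 7 3 1 8 10 9) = [13, 8, 7, 1, 4, 2, 6, 3, 10, 0, 9, 11, 12, 5]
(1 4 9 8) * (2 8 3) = [0, 4, 8, 2, 9, 5, 6, 7, 1, 3] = (1 4 9 3 2 8)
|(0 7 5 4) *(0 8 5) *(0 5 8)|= 4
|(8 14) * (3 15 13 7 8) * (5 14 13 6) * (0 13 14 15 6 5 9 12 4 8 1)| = |(0 13 7 1)(3 6 9 12 4 8 14)(5 15)| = 28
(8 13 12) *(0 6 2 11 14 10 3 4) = [6, 1, 11, 4, 0, 5, 2, 7, 13, 9, 3, 14, 8, 12, 10] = (0 6 2 11 14 10 3 4)(8 13 12)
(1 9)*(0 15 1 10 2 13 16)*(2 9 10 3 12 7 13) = [15, 10, 2, 12, 4, 5, 6, 13, 8, 3, 9, 11, 7, 16, 14, 1, 0] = (0 15 1 10 9 3 12 7 13 16)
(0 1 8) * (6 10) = [1, 8, 2, 3, 4, 5, 10, 7, 0, 9, 6] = (0 1 8)(6 10)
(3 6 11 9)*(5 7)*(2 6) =(2 6 11 9 3)(5 7) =[0, 1, 6, 2, 4, 7, 11, 5, 8, 3, 10, 9]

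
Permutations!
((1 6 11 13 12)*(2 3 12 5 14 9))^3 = ((1 6 11 13 5 14 9 2 3 12))^3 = (1 13 9 12 11 14 3 6 5 2)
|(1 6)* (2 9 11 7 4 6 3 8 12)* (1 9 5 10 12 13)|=20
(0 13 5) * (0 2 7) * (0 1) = [13, 0, 7, 3, 4, 2, 6, 1, 8, 9, 10, 11, 12, 5] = (0 13 5 2 7 1)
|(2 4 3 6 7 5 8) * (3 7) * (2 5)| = |(2 4 7)(3 6)(5 8)| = 6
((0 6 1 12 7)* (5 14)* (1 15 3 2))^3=((0 6 15 3 2 1 12 7)(5 14))^3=(0 3 12 6 2 7 15 1)(5 14)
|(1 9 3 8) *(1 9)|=3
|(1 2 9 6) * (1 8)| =|(1 2 9 6 8)| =5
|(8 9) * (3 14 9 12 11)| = 6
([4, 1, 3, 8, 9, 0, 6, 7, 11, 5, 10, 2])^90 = [9, 1, 8, 11, 5, 4, 6, 7, 2, 0, 10, 3]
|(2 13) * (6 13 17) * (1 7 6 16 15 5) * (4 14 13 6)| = |(1 7 4 14 13 2 17 16 15 5)| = 10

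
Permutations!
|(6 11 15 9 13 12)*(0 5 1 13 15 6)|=|(0 5 1 13 12)(6 11)(9 15)|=10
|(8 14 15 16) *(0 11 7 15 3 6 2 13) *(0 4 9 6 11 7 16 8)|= |(0 7 15 8 14 3 11 16)(2 13 4 9 6)|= 40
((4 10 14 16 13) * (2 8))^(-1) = ((2 8)(4 10 14 16 13))^(-1) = (2 8)(4 13 16 14 10)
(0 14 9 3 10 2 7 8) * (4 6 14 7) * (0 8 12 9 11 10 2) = (0 7 12 9 3 2 4 6 14 11 10) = [7, 1, 4, 2, 6, 5, 14, 12, 8, 3, 0, 10, 9, 13, 11]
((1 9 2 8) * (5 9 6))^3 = ((1 6 5 9 2 8))^3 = (1 9)(2 6)(5 8)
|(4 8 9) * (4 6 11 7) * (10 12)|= |(4 8 9 6 11 7)(10 12)|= 6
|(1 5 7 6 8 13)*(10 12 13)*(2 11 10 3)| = 11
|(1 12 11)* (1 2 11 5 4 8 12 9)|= |(1 9)(2 11)(4 8 12 5)|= 4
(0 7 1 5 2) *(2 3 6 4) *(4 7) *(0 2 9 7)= (0 4 9 7 1 5 3 6)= [4, 5, 2, 6, 9, 3, 0, 1, 8, 7]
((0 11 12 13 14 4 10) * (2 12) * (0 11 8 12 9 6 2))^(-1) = ((0 8 12 13 14 4 10 11)(2 9 6))^(-1) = (0 11 10 4 14 13 12 8)(2 6 9)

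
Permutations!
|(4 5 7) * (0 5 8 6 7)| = 4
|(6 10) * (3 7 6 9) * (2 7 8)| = |(2 7 6 10 9 3 8)| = 7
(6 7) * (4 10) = (4 10)(6 7) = [0, 1, 2, 3, 10, 5, 7, 6, 8, 9, 4]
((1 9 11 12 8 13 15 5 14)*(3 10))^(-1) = (1 14 5 15 13 8 12 11 9)(3 10)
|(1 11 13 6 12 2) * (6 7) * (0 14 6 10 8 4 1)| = |(0 14 6 12 2)(1 11 13 7 10 8 4)| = 35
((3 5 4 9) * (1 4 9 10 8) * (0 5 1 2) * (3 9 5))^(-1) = (0 2 8 10 4 1 3)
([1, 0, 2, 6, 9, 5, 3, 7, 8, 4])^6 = (9)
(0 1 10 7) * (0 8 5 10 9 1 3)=(0 3)(1 9)(5 10 7 8)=[3, 9, 2, 0, 4, 10, 6, 8, 5, 1, 7]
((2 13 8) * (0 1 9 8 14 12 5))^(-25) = (0 9 2 14 5 1 8 13 12)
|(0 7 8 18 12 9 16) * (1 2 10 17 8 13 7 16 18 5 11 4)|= 24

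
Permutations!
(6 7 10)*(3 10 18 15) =(3 10 6 7 18 15) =[0, 1, 2, 10, 4, 5, 7, 18, 8, 9, 6, 11, 12, 13, 14, 3, 16, 17, 15]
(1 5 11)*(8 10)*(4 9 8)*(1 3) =(1 5 11 3)(4 9 8 10) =[0, 5, 2, 1, 9, 11, 6, 7, 10, 8, 4, 3]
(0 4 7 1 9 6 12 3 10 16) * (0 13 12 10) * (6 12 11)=(0 4 7 1 9 12 3)(6 10 16 13 11)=[4, 9, 2, 0, 7, 5, 10, 1, 8, 12, 16, 6, 3, 11, 14, 15, 13]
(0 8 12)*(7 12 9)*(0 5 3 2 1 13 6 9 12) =(0 8 12 5 3 2 1 13 6 9 7) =[8, 13, 1, 2, 4, 3, 9, 0, 12, 7, 10, 11, 5, 6]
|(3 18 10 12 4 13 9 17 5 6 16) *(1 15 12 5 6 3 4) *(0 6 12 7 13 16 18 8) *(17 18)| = 14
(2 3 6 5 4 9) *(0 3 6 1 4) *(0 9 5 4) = (0 3 1)(2 6 4 5 9) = [3, 0, 6, 1, 5, 9, 4, 7, 8, 2]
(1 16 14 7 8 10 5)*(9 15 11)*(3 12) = (1 16 14 7 8 10 5)(3 12)(9 15 11) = [0, 16, 2, 12, 4, 1, 6, 8, 10, 15, 5, 9, 3, 13, 7, 11, 14]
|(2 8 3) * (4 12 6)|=3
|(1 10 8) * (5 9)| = 6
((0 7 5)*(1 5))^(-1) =(0 5 1 7) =((0 7 1 5))^(-1)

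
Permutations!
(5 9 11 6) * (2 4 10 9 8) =(2 4 10 9 11 6 5 8) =[0, 1, 4, 3, 10, 8, 5, 7, 2, 11, 9, 6]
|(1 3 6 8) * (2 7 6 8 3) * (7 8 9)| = |(1 2 8)(3 9 7 6)| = 12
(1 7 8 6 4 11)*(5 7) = (1 5 7 8 6 4 11) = [0, 5, 2, 3, 11, 7, 4, 8, 6, 9, 10, 1]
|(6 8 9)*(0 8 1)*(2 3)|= |(0 8 9 6 1)(2 3)|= 10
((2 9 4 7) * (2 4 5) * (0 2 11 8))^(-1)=(0 8 11 5 9 2)(4 7)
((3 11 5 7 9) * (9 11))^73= (3 9)(5 7 11)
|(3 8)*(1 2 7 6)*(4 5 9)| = |(1 2 7 6)(3 8)(4 5 9)| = 12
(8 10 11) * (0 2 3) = (0 2 3)(8 10 11) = [2, 1, 3, 0, 4, 5, 6, 7, 10, 9, 11, 8]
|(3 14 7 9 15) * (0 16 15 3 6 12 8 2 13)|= |(0 16 15 6 12 8 2 13)(3 14 7 9)|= 8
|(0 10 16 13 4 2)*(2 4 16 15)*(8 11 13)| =4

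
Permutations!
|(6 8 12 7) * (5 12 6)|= |(5 12 7)(6 8)|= 6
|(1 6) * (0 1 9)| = 4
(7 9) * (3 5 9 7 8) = [0, 1, 2, 5, 4, 9, 6, 7, 3, 8] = (3 5 9 8)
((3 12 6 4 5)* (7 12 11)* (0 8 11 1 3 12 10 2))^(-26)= (0 10 11)(2 7 8)(4 12)(5 6)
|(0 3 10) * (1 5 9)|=3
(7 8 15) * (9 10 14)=(7 8 15)(9 10 14)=[0, 1, 2, 3, 4, 5, 6, 8, 15, 10, 14, 11, 12, 13, 9, 7]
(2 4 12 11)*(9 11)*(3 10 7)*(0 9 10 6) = (0 9 11 2 4 12 10 7 3 6) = [9, 1, 4, 6, 12, 5, 0, 3, 8, 11, 7, 2, 10]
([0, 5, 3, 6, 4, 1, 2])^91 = (1 5)(2 3 6)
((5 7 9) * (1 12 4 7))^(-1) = ((1 12 4 7 9 5))^(-1) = (1 5 9 7 4 12)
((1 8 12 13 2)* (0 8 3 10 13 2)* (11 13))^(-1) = ((0 8 12 2 1 3 10 11 13))^(-1) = (0 13 11 10 3 1 2 12 8)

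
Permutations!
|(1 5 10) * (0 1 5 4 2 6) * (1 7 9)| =14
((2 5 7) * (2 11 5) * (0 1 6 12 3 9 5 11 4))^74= (0 6 3 5 4 1 12 9 7)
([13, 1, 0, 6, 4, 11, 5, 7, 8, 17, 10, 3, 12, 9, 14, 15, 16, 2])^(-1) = [2, 1, 17, 11, 4, 6, 3, 7, 8, 13, 10, 5, 12, 0, 14, 15, 16, 9]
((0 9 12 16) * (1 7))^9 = (0 9 12 16)(1 7)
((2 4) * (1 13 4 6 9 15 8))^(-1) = (1 8 15 9 6 2 4 13)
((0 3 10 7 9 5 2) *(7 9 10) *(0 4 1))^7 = (0 4 5 10 3 1 2 9 7) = ((0 3 7 10 9 5 2 4 1))^7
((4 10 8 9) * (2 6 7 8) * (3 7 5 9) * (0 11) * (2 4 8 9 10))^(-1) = ((0 11)(2 6 5 10 4)(3 7 9 8))^(-1) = (0 11)(2 4 10 5 6)(3 8 9 7)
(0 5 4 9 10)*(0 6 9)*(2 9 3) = (0 5 4)(2 9 10 6 3) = [5, 1, 9, 2, 0, 4, 3, 7, 8, 10, 6]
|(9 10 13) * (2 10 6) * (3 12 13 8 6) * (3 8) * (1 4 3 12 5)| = |(1 4 3 5)(2 10 12 13 9 8 6)| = 28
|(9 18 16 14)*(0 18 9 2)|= 5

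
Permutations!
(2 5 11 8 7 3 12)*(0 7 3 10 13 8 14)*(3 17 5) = (0 7 10 13 8 17 5 11 14)(2 3 12) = [7, 1, 3, 12, 4, 11, 6, 10, 17, 9, 13, 14, 2, 8, 0, 15, 16, 5]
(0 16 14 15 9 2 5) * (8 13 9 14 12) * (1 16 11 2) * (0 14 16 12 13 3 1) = (0 11 2 5 14 15 16 13 9)(1 12 8 3) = [11, 12, 5, 1, 4, 14, 6, 7, 3, 0, 10, 2, 8, 9, 15, 16, 13]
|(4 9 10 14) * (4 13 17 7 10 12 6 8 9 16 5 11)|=|(4 16 5 11)(6 8 9 12)(7 10 14 13 17)|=20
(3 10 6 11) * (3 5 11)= (3 10 6)(5 11)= [0, 1, 2, 10, 4, 11, 3, 7, 8, 9, 6, 5]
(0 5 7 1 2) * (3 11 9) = (0 5 7 1 2)(3 11 9) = [5, 2, 0, 11, 4, 7, 6, 1, 8, 3, 10, 9]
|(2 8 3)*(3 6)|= |(2 8 6 3)|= 4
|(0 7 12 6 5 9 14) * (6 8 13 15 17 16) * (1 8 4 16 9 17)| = |(0 7 12 4 16 6 5 17 9 14)(1 8 13 15)| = 20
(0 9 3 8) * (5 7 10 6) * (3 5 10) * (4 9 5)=(0 5 7 3 8)(4 9)(6 10)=[5, 1, 2, 8, 9, 7, 10, 3, 0, 4, 6]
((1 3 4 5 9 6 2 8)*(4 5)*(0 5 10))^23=((0 5 9 6 2 8 1 3 10))^23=(0 8 5 1 9 3 6 10 2)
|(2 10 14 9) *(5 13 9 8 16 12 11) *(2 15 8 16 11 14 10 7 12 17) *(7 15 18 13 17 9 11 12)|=|(2 15 8 12 14 16 9 18 13 11 5 17)|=12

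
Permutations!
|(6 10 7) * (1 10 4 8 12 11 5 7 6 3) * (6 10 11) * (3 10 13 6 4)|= 24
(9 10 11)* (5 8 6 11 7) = (5 8 6 11 9 10 7) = [0, 1, 2, 3, 4, 8, 11, 5, 6, 10, 7, 9]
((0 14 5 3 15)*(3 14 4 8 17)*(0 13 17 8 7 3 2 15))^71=(0 3 7 4)(2 17 13 15)(5 14)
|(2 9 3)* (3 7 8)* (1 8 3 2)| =|(1 8 2 9 7 3)| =6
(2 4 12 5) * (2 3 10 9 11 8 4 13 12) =[0, 1, 13, 10, 2, 3, 6, 7, 4, 11, 9, 8, 5, 12] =(2 13 12 5 3 10 9 11 8 4)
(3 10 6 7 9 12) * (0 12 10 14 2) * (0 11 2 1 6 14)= [12, 6, 11, 0, 4, 5, 7, 9, 8, 10, 14, 2, 3, 13, 1]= (0 12 3)(1 6 7 9 10 14)(2 11)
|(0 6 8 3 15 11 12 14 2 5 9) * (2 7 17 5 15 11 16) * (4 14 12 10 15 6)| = |(0 4 14 7 17 5 9)(2 6 8 3 11 10 15 16)| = 56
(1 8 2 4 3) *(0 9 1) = [9, 8, 4, 0, 3, 5, 6, 7, 2, 1] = (0 9 1 8 2 4 3)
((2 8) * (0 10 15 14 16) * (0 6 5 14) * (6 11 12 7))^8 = ((0 10 15)(2 8)(5 14 16 11 12 7 6))^8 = (0 15 10)(5 14 16 11 12 7 6)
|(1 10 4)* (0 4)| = 4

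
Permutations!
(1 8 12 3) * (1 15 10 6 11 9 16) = (1 8 12 3 15 10 6 11 9 16) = [0, 8, 2, 15, 4, 5, 11, 7, 12, 16, 6, 9, 3, 13, 14, 10, 1]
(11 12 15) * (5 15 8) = [0, 1, 2, 3, 4, 15, 6, 7, 5, 9, 10, 12, 8, 13, 14, 11] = (5 15 11 12 8)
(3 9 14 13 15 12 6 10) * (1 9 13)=(1 9 14)(3 13 15 12 6 10)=[0, 9, 2, 13, 4, 5, 10, 7, 8, 14, 3, 11, 6, 15, 1, 12]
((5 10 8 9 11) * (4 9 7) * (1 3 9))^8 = (1 4 7 8 10 5 11 9 3)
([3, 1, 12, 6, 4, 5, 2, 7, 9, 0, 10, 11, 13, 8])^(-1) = (0 9 8 13 12 2 6 3)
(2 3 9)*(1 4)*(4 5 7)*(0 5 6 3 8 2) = [5, 6, 8, 9, 1, 7, 3, 4, 2, 0] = (0 5 7 4 1 6 3 9)(2 8)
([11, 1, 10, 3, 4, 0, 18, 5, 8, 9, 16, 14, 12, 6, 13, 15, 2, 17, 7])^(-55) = [11, 1, 16, 3, 4, 0, 18, 5, 8, 9, 2, 14, 12, 6, 13, 15, 10, 17, 7]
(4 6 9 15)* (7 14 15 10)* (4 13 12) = (4 6 9 10 7 14 15 13 12) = [0, 1, 2, 3, 6, 5, 9, 14, 8, 10, 7, 11, 4, 12, 15, 13]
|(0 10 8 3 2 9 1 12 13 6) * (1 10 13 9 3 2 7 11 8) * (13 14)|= 20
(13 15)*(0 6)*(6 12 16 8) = (0 12 16 8 6)(13 15) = [12, 1, 2, 3, 4, 5, 0, 7, 6, 9, 10, 11, 16, 15, 14, 13, 8]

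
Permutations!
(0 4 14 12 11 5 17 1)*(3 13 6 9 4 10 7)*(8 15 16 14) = (0 10 7 3 13 6 9 4 8 15 16 14 12 11 5 17 1) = [10, 0, 2, 13, 8, 17, 9, 3, 15, 4, 7, 5, 11, 6, 12, 16, 14, 1]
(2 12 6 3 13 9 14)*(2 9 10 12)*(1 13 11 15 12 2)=(1 13 10 2)(3 11 15 12 6)(9 14)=[0, 13, 1, 11, 4, 5, 3, 7, 8, 14, 2, 15, 6, 10, 9, 12]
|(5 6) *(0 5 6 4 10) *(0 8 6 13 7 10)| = |(0 5 4)(6 13 7 10 8)| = 15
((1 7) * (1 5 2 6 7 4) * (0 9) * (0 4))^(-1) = (0 1 4 9)(2 5 7 6)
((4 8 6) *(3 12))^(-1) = (3 12)(4 6 8)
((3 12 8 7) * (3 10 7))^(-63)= ((3 12 8)(7 10))^(-63)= (12)(7 10)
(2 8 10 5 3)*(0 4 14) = (0 4 14)(2 8 10 5 3) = [4, 1, 8, 2, 14, 3, 6, 7, 10, 9, 5, 11, 12, 13, 0]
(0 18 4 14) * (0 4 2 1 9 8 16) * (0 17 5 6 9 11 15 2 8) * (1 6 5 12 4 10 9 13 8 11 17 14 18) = [1, 17, 6, 3, 18, 5, 13, 7, 16, 0, 9, 15, 4, 8, 10, 2, 14, 12, 11] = (0 1 17 12 4 18 11 15 2 6 13 8 16 14 10 9)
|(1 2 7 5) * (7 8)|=|(1 2 8 7 5)|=5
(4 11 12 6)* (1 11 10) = (1 11 12 6 4 10) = [0, 11, 2, 3, 10, 5, 4, 7, 8, 9, 1, 12, 6]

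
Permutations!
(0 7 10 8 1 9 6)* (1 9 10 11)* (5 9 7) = (0 5 9 6)(1 10 8 7 11) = [5, 10, 2, 3, 4, 9, 0, 11, 7, 6, 8, 1]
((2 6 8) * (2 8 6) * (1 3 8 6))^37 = (1 3 8 6)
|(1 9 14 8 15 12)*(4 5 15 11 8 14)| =|(1 9 4 5 15 12)(8 11)| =6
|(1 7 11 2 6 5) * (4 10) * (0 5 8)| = 8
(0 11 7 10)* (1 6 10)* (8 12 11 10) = (0 10)(1 6 8 12 11 7) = [10, 6, 2, 3, 4, 5, 8, 1, 12, 9, 0, 7, 11]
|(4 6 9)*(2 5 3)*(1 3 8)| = 15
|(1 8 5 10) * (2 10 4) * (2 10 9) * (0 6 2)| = 20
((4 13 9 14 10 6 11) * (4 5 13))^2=(5 9 10 11 13 14 6)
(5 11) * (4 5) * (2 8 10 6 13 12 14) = (2 8 10 6 13 12 14)(4 5 11) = [0, 1, 8, 3, 5, 11, 13, 7, 10, 9, 6, 4, 14, 12, 2]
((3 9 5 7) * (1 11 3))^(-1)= (1 7 5 9 3 11)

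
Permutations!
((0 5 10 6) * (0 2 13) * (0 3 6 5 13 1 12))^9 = (0 3 2 12 13 6 1)(5 10)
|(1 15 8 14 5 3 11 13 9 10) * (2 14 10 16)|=8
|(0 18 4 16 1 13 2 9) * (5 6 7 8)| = 8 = |(0 18 4 16 1 13 2 9)(5 6 7 8)|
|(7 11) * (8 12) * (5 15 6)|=|(5 15 6)(7 11)(8 12)|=6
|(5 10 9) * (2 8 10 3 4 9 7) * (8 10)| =|(2 10 7)(3 4 9 5)| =12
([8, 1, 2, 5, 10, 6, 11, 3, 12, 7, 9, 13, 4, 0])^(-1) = (0 13 11 6 5 3 7 9 10 4 12 8)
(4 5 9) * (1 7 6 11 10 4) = (1 7 6 11 10 4 5 9) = [0, 7, 2, 3, 5, 9, 11, 6, 8, 1, 4, 10]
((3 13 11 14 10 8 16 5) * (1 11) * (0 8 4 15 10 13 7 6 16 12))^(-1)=((0 8 12)(1 11 14 13)(3 7 6 16 5)(4 15 10))^(-1)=(0 12 8)(1 13 14 11)(3 5 16 6 7)(4 10 15)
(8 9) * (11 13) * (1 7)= [0, 7, 2, 3, 4, 5, 6, 1, 9, 8, 10, 13, 12, 11]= (1 7)(8 9)(11 13)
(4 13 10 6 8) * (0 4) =(0 4 13 10 6 8) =[4, 1, 2, 3, 13, 5, 8, 7, 0, 9, 6, 11, 12, 10]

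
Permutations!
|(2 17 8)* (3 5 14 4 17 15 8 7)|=6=|(2 15 8)(3 5 14 4 17 7)|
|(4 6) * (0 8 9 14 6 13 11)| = |(0 8 9 14 6 4 13 11)| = 8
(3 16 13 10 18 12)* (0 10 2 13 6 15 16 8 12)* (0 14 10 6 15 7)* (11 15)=[6, 1, 13, 8, 4, 5, 7, 0, 12, 9, 18, 15, 3, 2, 10, 16, 11, 17, 14]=(0 6 7)(2 13)(3 8 12)(10 18 14)(11 15 16)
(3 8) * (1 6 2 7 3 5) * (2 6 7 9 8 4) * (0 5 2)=(0 5 1 7 3 4)(2 9 8)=[5, 7, 9, 4, 0, 1, 6, 3, 2, 8]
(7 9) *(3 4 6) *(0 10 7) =(0 10 7 9)(3 4 6) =[10, 1, 2, 4, 6, 5, 3, 9, 8, 0, 7]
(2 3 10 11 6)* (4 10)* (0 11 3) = [11, 1, 0, 4, 10, 5, 2, 7, 8, 9, 3, 6] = (0 11 6 2)(3 4 10)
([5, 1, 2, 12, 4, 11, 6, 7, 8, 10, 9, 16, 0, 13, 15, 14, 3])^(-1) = (0 12 3 16 11 5)(9 10)(14 15)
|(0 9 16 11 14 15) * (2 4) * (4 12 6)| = 12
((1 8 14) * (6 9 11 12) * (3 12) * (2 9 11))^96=(14)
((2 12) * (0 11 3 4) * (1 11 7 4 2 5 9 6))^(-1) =(0 4 7)(1 6 9 5 12 2 3 11)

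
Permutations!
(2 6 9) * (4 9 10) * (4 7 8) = (2 6 10 7 8 4 9) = [0, 1, 6, 3, 9, 5, 10, 8, 4, 2, 7]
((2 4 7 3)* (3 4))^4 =((2 3)(4 7))^4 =(7)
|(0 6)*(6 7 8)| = |(0 7 8 6)| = 4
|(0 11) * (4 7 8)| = |(0 11)(4 7 8)| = 6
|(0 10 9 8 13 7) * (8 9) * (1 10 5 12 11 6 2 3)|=12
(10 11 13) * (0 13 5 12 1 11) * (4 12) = (0 13 10)(1 11 5 4 12) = [13, 11, 2, 3, 12, 4, 6, 7, 8, 9, 0, 5, 1, 10]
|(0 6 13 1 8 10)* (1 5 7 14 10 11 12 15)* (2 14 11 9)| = 14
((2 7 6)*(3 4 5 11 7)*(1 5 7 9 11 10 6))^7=(1 7 4 3 2 6 10 5)(9 11)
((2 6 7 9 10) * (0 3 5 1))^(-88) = ((0 3 5 1)(2 6 7 9 10))^(-88) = (2 7 10 6 9)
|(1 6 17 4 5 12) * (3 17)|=|(1 6 3 17 4 5 12)|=7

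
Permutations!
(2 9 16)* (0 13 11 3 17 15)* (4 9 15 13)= (0 4 9 16 2 15)(3 17 13 11)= [4, 1, 15, 17, 9, 5, 6, 7, 8, 16, 10, 3, 12, 11, 14, 0, 2, 13]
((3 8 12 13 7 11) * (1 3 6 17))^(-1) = (1 17 6 11 7 13 12 8 3)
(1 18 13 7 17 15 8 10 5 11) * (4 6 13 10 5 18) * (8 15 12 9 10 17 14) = [0, 4, 2, 3, 6, 11, 13, 14, 5, 10, 18, 1, 9, 7, 8, 15, 16, 12, 17] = (1 4 6 13 7 14 8 5 11)(9 10 18 17 12)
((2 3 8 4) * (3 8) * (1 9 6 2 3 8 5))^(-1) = (1 5 2 6 9)(3 4 8)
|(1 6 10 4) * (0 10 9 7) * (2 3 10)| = 9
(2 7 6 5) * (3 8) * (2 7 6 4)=(2 6 5 7 4)(3 8)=[0, 1, 6, 8, 2, 7, 5, 4, 3]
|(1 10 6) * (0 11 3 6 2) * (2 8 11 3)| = |(0 3 6 1 10 8 11 2)| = 8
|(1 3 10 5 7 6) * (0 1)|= |(0 1 3 10 5 7 6)|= 7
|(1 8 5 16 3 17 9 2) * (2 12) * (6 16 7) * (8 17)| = |(1 17 9 12 2)(3 8 5 7 6 16)| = 30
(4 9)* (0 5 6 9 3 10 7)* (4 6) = [5, 1, 2, 10, 3, 4, 9, 0, 8, 6, 7] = (0 5 4 3 10 7)(6 9)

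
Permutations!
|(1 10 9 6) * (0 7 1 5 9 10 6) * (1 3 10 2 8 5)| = 8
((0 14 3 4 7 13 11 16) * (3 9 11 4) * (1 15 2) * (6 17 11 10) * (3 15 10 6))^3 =(0 6 16 9 11 14 17)(1 15 10 2 3)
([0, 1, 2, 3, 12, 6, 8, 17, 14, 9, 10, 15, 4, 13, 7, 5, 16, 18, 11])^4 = [0, 1, 2, 3, 4, 7, 17, 15, 18, 9, 10, 8, 12, 13, 11, 14, 16, 5, 6]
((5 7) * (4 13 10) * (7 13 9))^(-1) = ((4 9 7 5 13 10))^(-1) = (4 10 13 5 7 9)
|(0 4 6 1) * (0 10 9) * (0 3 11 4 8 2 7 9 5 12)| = |(0 8 2 7 9 3 11 4 6 1 10 5 12)| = 13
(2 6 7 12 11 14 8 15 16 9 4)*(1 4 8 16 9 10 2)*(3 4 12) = (1 12 11 14 16 10 2 6 7 3 4)(8 15 9) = [0, 12, 6, 4, 1, 5, 7, 3, 15, 8, 2, 14, 11, 13, 16, 9, 10]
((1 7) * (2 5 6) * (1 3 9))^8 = ((1 7 3 9)(2 5 6))^8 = (9)(2 6 5)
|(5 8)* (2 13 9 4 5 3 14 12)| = 9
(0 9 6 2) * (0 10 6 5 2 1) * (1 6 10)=(10)(0 9 5 2 1)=[9, 0, 1, 3, 4, 2, 6, 7, 8, 5, 10]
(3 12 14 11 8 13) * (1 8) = [0, 8, 2, 12, 4, 5, 6, 7, 13, 9, 10, 1, 14, 3, 11] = (1 8 13 3 12 14 11)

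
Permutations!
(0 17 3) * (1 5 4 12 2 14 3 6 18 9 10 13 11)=(0 17 6 18 9 10 13 11 1 5 4 12 2 14 3)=[17, 5, 14, 0, 12, 4, 18, 7, 8, 10, 13, 1, 2, 11, 3, 15, 16, 6, 9]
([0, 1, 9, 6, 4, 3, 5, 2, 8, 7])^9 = (9)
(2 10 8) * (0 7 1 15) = (0 7 1 15)(2 10 8) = [7, 15, 10, 3, 4, 5, 6, 1, 2, 9, 8, 11, 12, 13, 14, 0]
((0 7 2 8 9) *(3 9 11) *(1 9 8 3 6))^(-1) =((0 7 2 3 8 11 6 1 9))^(-1) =(0 9 1 6 11 8 3 2 7)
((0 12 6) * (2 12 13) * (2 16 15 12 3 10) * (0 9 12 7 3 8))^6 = (0 10 15)(2 7 13)(3 16 8)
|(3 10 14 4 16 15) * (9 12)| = 6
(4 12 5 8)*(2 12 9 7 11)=(2 12 5 8 4 9 7 11)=[0, 1, 12, 3, 9, 8, 6, 11, 4, 7, 10, 2, 5]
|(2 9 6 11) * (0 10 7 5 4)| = 20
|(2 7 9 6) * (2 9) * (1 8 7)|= |(1 8 7 2)(6 9)|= 4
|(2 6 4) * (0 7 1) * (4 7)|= 6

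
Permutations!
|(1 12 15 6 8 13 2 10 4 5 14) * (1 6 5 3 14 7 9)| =24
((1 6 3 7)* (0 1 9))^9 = (0 3)(1 7)(6 9)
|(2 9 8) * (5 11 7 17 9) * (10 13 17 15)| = 10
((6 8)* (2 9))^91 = (2 9)(6 8)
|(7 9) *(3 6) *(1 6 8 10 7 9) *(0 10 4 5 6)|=20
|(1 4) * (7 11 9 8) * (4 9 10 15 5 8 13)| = 12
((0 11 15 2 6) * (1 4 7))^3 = ((0 11 15 2 6)(1 4 7))^3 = (0 2 11 6 15)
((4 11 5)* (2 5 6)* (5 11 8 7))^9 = (11)(4 8 7 5)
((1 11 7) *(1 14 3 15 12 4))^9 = ((1 11 7 14 3 15 12 4))^9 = (1 11 7 14 3 15 12 4)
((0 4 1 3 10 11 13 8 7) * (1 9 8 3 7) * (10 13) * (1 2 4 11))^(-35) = ((0 11 10 1 7)(2 4 9 8)(3 13))^(-35) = (2 4 9 8)(3 13)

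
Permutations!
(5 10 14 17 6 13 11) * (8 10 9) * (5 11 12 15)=(5 9 8 10 14 17 6 13 12 15)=[0, 1, 2, 3, 4, 9, 13, 7, 10, 8, 14, 11, 15, 12, 17, 5, 16, 6]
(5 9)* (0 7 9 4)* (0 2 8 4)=(0 7 9 5)(2 8 4)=[7, 1, 8, 3, 2, 0, 6, 9, 4, 5]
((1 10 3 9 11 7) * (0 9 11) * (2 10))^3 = ((0 9)(1 2 10 3 11 7))^3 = (0 9)(1 3)(2 11)(7 10)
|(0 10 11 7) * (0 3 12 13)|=|(0 10 11 7 3 12 13)|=7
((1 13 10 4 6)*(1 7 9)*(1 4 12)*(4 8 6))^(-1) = ((1 13 10 12)(6 7 9 8))^(-1) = (1 12 10 13)(6 8 9 7)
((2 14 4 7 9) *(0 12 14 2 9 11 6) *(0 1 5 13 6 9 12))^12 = ((1 5 13 6)(4 7 11 9 12 14))^12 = (14)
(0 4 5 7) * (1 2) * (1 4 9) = (0 9 1 2 4 5 7) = [9, 2, 4, 3, 5, 7, 6, 0, 8, 1]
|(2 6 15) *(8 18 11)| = |(2 6 15)(8 18 11)| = 3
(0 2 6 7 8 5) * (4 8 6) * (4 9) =(0 2 9 4 8 5)(6 7) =[2, 1, 9, 3, 8, 0, 7, 6, 5, 4]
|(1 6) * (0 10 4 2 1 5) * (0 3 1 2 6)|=7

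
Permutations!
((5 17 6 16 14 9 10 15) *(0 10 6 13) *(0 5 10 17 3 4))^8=((0 17 13 5 3 4)(6 16 14 9)(10 15))^8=(0 13 3)(4 17 5)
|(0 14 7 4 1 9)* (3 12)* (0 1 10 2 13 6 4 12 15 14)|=|(1 9)(2 13 6 4 10)(3 15 14 7 12)|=10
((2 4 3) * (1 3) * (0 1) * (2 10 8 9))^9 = ((0 1 3 10 8 9 2 4))^9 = (0 1 3 10 8 9 2 4)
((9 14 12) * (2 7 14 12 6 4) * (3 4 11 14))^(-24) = (14)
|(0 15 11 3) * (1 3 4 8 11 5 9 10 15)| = 12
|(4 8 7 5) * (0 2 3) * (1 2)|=4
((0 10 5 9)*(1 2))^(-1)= (0 9 5 10)(1 2)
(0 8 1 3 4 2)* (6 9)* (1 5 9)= (0 8 5 9 6 1 3 4 2)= [8, 3, 0, 4, 2, 9, 1, 7, 5, 6]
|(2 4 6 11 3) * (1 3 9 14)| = 8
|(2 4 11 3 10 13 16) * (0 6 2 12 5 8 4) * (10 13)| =|(0 6 2)(3 13 16 12 5 8 4 11)| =24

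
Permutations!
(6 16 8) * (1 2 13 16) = (1 2 13 16 8 6) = [0, 2, 13, 3, 4, 5, 1, 7, 6, 9, 10, 11, 12, 16, 14, 15, 8]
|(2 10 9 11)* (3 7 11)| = 6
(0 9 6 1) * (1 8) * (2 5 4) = (0 9 6 8 1)(2 5 4) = [9, 0, 5, 3, 2, 4, 8, 7, 1, 6]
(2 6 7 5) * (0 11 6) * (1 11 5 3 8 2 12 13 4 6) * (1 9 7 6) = (0 5 12 13 4 1 11 9 7 3 8 2) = [5, 11, 0, 8, 1, 12, 6, 3, 2, 7, 10, 9, 13, 4]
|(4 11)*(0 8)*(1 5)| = |(0 8)(1 5)(4 11)| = 2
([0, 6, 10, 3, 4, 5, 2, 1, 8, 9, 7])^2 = [0, 2, 7, 3, 4, 5, 10, 6, 8, 9, 1]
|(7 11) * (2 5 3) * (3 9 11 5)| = 4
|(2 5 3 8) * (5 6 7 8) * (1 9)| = |(1 9)(2 6 7 8)(3 5)| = 4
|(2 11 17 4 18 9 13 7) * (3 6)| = 8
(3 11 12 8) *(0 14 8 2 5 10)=[14, 1, 5, 11, 4, 10, 6, 7, 3, 9, 0, 12, 2, 13, 8]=(0 14 8 3 11 12 2 5 10)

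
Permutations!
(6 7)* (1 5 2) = (1 5 2)(6 7) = [0, 5, 1, 3, 4, 2, 7, 6]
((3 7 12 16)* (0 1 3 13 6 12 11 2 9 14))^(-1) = (0 14 9 2 11 7 3 1)(6 13 16 12)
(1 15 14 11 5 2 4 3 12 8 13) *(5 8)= (1 15 14 11 8 13)(2 4 3 12 5)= [0, 15, 4, 12, 3, 2, 6, 7, 13, 9, 10, 8, 5, 1, 11, 14]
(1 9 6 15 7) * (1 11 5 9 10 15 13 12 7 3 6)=(1 10 15 3 6 13 12 7 11 5 9)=[0, 10, 2, 6, 4, 9, 13, 11, 8, 1, 15, 5, 7, 12, 14, 3]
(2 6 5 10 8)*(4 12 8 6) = [0, 1, 4, 3, 12, 10, 5, 7, 2, 9, 6, 11, 8] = (2 4 12 8)(5 10 6)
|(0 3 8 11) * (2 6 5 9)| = |(0 3 8 11)(2 6 5 9)| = 4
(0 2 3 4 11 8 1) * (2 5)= [5, 0, 3, 4, 11, 2, 6, 7, 1, 9, 10, 8]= (0 5 2 3 4 11 8 1)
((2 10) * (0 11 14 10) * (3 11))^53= ((0 3 11 14 10 2))^53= (0 2 10 14 11 3)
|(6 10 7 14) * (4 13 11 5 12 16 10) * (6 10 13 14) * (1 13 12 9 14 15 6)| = 24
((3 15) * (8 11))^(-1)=(3 15)(8 11)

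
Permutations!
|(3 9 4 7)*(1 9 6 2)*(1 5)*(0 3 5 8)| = 5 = |(0 3 6 2 8)(1 9 4 7 5)|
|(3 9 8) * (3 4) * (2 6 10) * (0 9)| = |(0 9 8 4 3)(2 6 10)| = 15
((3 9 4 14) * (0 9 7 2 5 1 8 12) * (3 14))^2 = ((14)(0 9 4 3 7 2 5 1 8 12))^2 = (14)(0 4 7 5 8)(1 12 9 3 2)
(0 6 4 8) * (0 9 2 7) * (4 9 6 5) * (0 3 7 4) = (0 5)(2 4 8 6 9)(3 7) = [5, 1, 4, 7, 8, 0, 9, 3, 6, 2]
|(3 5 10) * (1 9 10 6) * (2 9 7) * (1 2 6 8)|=9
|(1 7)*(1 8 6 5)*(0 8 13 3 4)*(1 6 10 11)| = 18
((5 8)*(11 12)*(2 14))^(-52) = (14)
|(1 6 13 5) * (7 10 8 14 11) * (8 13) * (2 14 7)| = |(1 6 8 7 10 13 5)(2 14 11)| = 21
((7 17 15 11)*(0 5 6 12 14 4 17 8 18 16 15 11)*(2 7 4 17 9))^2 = (0 6 14 11 9 7 18 15 5 12 17 4 2 8 16)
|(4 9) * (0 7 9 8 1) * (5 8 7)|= 12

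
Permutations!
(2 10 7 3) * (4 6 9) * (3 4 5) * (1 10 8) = (1 10 7 4 6 9 5 3 2 8) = [0, 10, 8, 2, 6, 3, 9, 4, 1, 5, 7]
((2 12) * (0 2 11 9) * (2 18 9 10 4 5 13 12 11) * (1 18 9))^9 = ((0 9)(1 18)(2 11 10 4 5 13 12))^9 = (0 9)(1 18)(2 10 5 12 11 4 13)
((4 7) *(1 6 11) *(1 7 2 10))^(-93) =(1 2 7 6 10 4 11)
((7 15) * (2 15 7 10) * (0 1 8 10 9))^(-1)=(0 9 15 2 10 8 1)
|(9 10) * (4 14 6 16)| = |(4 14 6 16)(9 10)| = 4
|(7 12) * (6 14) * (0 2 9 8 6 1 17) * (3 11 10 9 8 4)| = |(0 2 8 6 14 1 17)(3 11 10 9 4)(7 12)| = 70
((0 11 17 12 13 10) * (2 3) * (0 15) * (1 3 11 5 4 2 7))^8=(0 10 12 11 4)(1 7 3)(2 5 15 13 17)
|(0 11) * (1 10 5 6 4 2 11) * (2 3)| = |(0 1 10 5 6 4 3 2 11)| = 9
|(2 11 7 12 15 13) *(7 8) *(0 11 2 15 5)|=|(0 11 8 7 12 5)(13 15)|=6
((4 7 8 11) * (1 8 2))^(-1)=(1 2 7 4 11 8)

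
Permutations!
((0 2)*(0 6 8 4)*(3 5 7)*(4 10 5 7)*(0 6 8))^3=((0 2 8 10 5 4 6)(3 7))^3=(0 10 6 8 4 2 5)(3 7)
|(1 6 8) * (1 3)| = 4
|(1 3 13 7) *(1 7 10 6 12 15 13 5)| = 15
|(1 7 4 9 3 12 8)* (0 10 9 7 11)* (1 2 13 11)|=18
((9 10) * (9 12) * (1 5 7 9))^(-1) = ((1 5 7 9 10 12))^(-1) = (1 12 10 9 7 5)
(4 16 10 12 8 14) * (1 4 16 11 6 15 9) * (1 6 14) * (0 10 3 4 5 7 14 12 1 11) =(0 10 1 5 7 14 16 3 4)(6 15 9)(8 11 12) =[10, 5, 2, 4, 0, 7, 15, 14, 11, 6, 1, 12, 8, 13, 16, 9, 3]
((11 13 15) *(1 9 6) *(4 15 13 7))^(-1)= (1 6 9)(4 7 11 15)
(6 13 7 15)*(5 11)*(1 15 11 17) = [0, 15, 2, 3, 4, 17, 13, 11, 8, 9, 10, 5, 12, 7, 14, 6, 16, 1] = (1 15 6 13 7 11 5 17)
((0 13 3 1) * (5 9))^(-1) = (0 1 3 13)(5 9)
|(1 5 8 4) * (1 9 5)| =4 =|(4 9 5 8)|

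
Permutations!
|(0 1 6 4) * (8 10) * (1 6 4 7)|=10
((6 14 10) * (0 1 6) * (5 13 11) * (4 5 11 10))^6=(0 13 4 6)(1 10 5 14)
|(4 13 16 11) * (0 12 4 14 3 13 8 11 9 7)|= |(0 12 4 8 11 14 3 13 16 9 7)|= 11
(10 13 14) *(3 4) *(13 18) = (3 4)(10 18 13 14) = [0, 1, 2, 4, 3, 5, 6, 7, 8, 9, 18, 11, 12, 14, 10, 15, 16, 17, 13]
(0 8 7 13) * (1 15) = (0 8 7 13)(1 15) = [8, 15, 2, 3, 4, 5, 6, 13, 7, 9, 10, 11, 12, 0, 14, 1]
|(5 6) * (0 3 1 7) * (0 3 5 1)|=|(0 5 6 1 7 3)|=6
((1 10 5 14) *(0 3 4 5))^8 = ((0 3 4 5 14 1 10))^8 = (0 3 4 5 14 1 10)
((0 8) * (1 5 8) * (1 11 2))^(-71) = (0 11 2 1 5 8)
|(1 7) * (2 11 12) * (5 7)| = 3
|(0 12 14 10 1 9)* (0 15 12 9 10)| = |(0 9 15 12 14)(1 10)| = 10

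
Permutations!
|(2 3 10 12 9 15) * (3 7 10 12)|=7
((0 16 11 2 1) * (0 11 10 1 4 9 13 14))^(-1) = ((0 16 10 1 11 2 4 9 13 14))^(-1) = (0 14 13 9 4 2 11 1 10 16)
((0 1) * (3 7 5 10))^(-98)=(3 5)(7 10)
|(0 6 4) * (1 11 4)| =|(0 6 1 11 4)| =5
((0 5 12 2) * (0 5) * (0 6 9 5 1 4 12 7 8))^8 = (12)(0 9 7)(5 8 6)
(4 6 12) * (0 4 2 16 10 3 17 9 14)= (0 4 6 12 2 16 10 3 17 9 14)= [4, 1, 16, 17, 6, 5, 12, 7, 8, 14, 3, 11, 2, 13, 0, 15, 10, 9]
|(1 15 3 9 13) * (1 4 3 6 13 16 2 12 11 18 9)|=6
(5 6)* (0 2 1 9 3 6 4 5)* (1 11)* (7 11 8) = (0 2 8 7 11 1 9 3 6)(4 5) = [2, 9, 8, 6, 5, 4, 0, 11, 7, 3, 10, 1]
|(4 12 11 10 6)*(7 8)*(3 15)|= 10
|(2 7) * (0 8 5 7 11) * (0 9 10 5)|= |(0 8)(2 11 9 10 5 7)|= 6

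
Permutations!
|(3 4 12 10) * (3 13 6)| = 6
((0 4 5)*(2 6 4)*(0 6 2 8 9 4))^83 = (0 6 5 4 9 8)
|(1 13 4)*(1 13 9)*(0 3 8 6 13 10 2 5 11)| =10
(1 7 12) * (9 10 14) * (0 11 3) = (0 11 3)(1 7 12)(9 10 14) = [11, 7, 2, 0, 4, 5, 6, 12, 8, 10, 14, 3, 1, 13, 9]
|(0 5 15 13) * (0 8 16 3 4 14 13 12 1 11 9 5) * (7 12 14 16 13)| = 24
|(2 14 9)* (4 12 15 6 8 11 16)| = 21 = |(2 14 9)(4 12 15 6 8 11 16)|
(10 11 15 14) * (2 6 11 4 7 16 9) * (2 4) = (2 6 11 15 14 10)(4 7 16 9) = [0, 1, 6, 3, 7, 5, 11, 16, 8, 4, 2, 15, 12, 13, 10, 14, 9]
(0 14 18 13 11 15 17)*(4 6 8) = [14, 1, 2, 3, 6, 5, 8, 7, 4, 9, 10, 15, 12, 11, 18, 17, 16, 0, 13] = (0 14 18 13 11 15 17)(4 6 8)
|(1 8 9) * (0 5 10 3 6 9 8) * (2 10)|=8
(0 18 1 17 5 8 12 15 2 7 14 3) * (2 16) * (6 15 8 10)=(0 18 1 17 5 10 6 15 16 2 7 14 3)(8 12)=[18, 17, 7, 0, 4, 10, 15, 14, 12, 9, 6, 11, 8, 13, 3, 16, 2, 5, 1]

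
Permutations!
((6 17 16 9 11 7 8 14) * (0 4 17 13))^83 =(0 7 4 8 17 14 16 6 9 13 11) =((0 4 17 16 9 11 7 8 14 6 13))^83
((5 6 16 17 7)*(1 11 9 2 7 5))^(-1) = (1 7 2 9 11)(5 17 16 6)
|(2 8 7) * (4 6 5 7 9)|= |(2 8 9 4 6 5 7)|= 7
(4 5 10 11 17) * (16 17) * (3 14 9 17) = (3 14 9 17 4 5 10 11 16) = [0, 1, 2, 14, 5, 10, 6, 7, 8, 17, 11, 16, 12, 13, 9, 15, 3, 4]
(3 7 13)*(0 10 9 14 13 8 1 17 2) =[10, 17, 0, 7, 4, 5, 6, 8, 1, 14, 9, 11, 12, 3, 13, 15, 16, 2] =(0 10 9 14 13 3 7 8 1 17 2)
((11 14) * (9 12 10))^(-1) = ((9 12 10)(11 14))^(-1) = (9 10 12)(11 14)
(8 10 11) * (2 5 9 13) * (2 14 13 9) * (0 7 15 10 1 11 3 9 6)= [7, 11, 5, 9, 4, 2, 0, 15, 1, 6, 3, 8, 12, 14, 13, 10]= (0 7 15 10 3 9 6)(1 11 8)(2 5)(13 14)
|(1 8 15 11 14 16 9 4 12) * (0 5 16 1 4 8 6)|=10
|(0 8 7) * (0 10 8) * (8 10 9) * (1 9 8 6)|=6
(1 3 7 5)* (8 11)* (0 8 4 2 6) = (0 8 11 4 2 6)(1 3 7 5) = [8, 3, 6, 7, 2, 1, 0, 5, 11, 9, 10, 4]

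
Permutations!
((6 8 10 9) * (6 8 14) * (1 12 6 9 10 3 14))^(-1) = (1 6 12)(3 8 9 14)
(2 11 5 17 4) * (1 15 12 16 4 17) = [0, 15, 11, 3, 2, 1, 6, 7, 8, 9, 10, 5, 16, 13, 14, 12, 4, 17] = (17)(1 15 12 16 4 2 11 5)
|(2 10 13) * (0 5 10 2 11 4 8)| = 7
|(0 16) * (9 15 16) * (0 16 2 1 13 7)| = |(16)(0 9 15 2 1 13 7)| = 7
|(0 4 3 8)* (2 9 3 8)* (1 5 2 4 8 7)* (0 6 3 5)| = |(0 8 6 3 4 7 1)(2 9 5)| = 21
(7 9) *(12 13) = (7 9)(12 13) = [0, 1, 2, 3, 4, 5, 6, 9, 8, 7, 10, 11, 13, 12]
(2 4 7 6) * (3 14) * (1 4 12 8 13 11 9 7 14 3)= (1 4 14)(2 12 8 13 11 9 7 6)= [0, 4, 12, 3, 14, 5, 2, 6, 13, 7, 10, 9, 8, 11, 1]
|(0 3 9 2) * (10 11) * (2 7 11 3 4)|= 15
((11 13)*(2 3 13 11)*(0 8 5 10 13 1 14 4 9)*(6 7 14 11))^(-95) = ((0 8 5 10 13 2 3 1 11 6 7 14 4 9))^(-95) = (0 10 3 6 4 8 13 1 7 9 5 2 11 14)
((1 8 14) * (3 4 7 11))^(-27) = ((1 8 14)(3 4 7 11))^(-27) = (14)(3 4 7 11)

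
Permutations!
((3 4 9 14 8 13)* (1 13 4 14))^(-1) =((1 13 3 14 8 4 9))^(-1) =(1 9 4 8 14 3 13)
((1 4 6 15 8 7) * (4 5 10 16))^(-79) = (1 10 4 15 7 5 16 6 8)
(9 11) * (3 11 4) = [0, 1, 2, 11, 3, 5, 6, 7, 8, 4, 10, 9] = (3 11 9 4)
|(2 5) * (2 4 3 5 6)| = 6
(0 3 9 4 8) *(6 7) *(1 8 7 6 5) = (0 3 9 4 7 5 1 8) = [3, 8, 2, 9, 7, 1, 6, 5, 0, 4]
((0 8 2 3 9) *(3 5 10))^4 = ((0 8 2 5 10 3 9))^4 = (0 10 8 3 2 9 5)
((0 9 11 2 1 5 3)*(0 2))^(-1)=(0 11 9)(1 2 3 5)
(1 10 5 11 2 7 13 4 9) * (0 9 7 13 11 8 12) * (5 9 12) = (0 12)(1 10 9)(2 13 4 7 11)(5 8) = [12, 10, 13, 3, 7, 8, 6, 11, 5, 1, 9, 2, 0, 4]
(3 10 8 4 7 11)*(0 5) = [5, 1, 2, 10, 7, 0, 6, 11, 4, 9, 8, 3] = (0 5)(3 10 8 4 7 11)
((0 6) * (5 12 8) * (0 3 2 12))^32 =((0 6 3 2 12 8 5))^32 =(0 12 6 8 3 5 2)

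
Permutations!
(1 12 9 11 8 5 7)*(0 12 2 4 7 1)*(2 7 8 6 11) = (0 12 9 2 4 8 5 1 7)(6 11) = [12, 7, 4, 3, 8, 1, 11, 0, 5, 2, 10, 6, 9]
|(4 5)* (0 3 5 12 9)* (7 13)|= 6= |(0 3 5 4 12 9)(7 13)|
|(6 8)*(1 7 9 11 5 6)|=|(1 7 9 11 5 6 8)|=7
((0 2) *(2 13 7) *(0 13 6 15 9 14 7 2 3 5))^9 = (0 6 15 9 14 7 3 5)(2 13)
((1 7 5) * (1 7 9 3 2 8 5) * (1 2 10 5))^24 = ((1 9 3 10 5 7 2 8))^24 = (10)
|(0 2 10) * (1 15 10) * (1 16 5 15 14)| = 6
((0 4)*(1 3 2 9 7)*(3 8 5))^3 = (0 4)(1 3 7 5 9 8 2)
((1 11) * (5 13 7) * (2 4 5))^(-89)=(1 11)(2 4 5 13 7)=((1 11)(2 4 5 13 7))^(-89)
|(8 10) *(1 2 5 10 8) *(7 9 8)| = |(1 2 5 10)(7 9 8)| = 12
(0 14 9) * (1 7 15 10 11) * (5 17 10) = (0 14 9)(1 7 15 5 17 10 11) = [14, 7, 2, 3, 4, 17, 6, 15, 8, 0, 11, 1, 12, 13, 9, 5, 16, 10]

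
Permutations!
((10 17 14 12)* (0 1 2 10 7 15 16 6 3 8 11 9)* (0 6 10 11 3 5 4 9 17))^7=(0 7 11 10 12 2 16 14 1 15 17)(3 8)(4 5 6 9)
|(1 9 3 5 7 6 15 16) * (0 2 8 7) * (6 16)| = 18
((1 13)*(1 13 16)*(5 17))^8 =((1 16)(5 17))^8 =(17)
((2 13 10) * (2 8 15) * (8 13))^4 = (2 8 15)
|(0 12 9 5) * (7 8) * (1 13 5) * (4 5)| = |(0 12 9 1 13 4 5)(7 8)| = 14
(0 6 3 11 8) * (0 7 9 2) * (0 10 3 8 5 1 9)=(0 6 8 7)(1 9 2 10 3 11 5)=[6, 9, 10, 11, 4, 1, 8, 0, 7, 2, 3, 5]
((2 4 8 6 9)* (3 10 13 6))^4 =(2 10)(3 9)(4 13)(6 8)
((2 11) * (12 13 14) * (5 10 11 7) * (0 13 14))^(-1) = ((0 13)(2 7 5 10 11)(12 14))^(-1) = (0 13)(2 11 10 5 7)(12 14)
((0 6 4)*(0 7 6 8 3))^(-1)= (0 3 8)(4 6 7)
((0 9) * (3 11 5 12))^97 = ((0 9)(3 11 5 12))^97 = (0 9)(3 11 5 12)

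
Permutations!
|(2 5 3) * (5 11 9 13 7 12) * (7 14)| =|(2 11 9 13 14 7 12 5 3)| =9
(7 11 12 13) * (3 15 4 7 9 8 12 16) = (3 15 4 7 11 16)(8 12 13 9) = [0, 1, 2, 15, 7, 5, 6, 11, 12, 8, 10, 16, 13, 9, 14, 4, 3]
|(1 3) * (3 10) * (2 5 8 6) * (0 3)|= 4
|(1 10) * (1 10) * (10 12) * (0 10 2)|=4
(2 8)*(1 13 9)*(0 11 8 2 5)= (0 11 8 5)(1 13 9)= [11, 13, 2, 3, 4, 0, 6, 7, 5, 1, 10, 8, 12, 9]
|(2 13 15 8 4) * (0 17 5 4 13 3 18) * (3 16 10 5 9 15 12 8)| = 30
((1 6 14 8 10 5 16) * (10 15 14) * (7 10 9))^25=(1 10 6 5 9 16 7)(8 15 14)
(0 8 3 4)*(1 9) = (0 8 3 4)(1 9) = [8, 9, 2, 4, 0, 5, 6, 7, 3, 1]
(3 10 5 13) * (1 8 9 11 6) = [0, 8, 2, 10, 4, 13, 1, 7, 9, 11, 5, 6, 12, 3] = (1 8 9 11 6)(3 10 5 13)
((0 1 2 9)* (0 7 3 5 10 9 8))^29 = (0 1 2 8)(3 7 9 10 5)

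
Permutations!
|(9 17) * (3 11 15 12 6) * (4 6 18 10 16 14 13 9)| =|(3 11 15 12 18 10 16 14 13 9 17 4 6)| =13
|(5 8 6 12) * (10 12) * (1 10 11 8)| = |(1 10 12 5)(6 11 8)| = 12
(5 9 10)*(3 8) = (3 8)(5 9 10) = [0, 1, 2, 8, 4, 9, 6, 7, 3, 10, 5]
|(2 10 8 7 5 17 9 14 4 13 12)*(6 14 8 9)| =|(2 10 9 8 7 5 17 6 14 4 13 12)| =12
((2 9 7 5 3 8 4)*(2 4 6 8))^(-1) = (2 3 5 7 9)(6 8)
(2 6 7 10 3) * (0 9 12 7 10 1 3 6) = (0 9 12 7 1 3 2)(6 10) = [9, 3, 0, 2, 4, 5, 10, 1, 8, 12, 6, 11, 7]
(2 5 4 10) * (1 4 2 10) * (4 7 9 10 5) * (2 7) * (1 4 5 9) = [0, 2, 5, 3, 4, 7, 6, 1, 8, 10, 9] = (1 2 5 7)(9 10)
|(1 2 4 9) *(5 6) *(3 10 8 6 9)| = 9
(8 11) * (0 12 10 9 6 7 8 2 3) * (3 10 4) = (0 12 4 3)(2 10 9 6 7 8 11) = [12, 1, 10, 0, 3, 5, 7, 8, 11, 6, 9, 2, 4]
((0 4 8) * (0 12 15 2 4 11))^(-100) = (15) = ((0 11)(2 4 8 12 15))^(-100)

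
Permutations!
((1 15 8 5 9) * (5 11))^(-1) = (1 9 5 11 8 15)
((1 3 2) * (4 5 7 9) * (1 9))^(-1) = (1 7 5 4 9 2 3) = ((1 3 2 9 4 5 7))^(-1)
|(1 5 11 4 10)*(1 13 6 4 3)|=4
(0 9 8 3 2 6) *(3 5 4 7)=(0 9 8 5 4 7 3 2 6)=[9, 1, 6, 2, 7, 4, 0, 3, 5, 8]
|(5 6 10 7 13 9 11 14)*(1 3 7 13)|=21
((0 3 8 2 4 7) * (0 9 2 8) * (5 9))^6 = (2 4 7 5 9) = ((0 3)(2 4 7 5 9))^6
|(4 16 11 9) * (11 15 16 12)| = |(4 12 11 9)(15 16)| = 4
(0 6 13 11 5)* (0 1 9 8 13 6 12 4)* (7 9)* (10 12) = (0 10 12 4)(1 7 9 8 13 11 5) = [10, 7, 2, 3, 0, 1, 6, 9, 13, 8, 12, 5, 4, 11]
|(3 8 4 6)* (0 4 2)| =6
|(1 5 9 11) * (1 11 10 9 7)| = 6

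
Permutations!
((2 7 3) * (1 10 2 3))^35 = (1 7 2 10)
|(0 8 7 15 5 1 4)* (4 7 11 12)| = |(0 8 11 12 4)(1 7 15 5)| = 20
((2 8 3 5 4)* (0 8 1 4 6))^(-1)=((0 8 3 5 6)(1 4 2))^(-1)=(0 6 5 3 8)(1 2 4)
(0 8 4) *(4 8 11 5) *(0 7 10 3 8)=[11, 1, 2, 8, 7, 4, 6, 10, 0, 9, 3, 5]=(0 11 5 4 7 10 3 8)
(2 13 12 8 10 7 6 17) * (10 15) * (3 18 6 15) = (2 13 12 8 3 18 6 17)(7 15 10) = [0, 1, 13, 18, 4, 5, 17, 15, 3, 9, 7, 11, 8, 12, 14, 10, 16, 2, 6]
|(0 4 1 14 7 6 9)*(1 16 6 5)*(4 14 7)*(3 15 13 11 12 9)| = 33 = |(0 14 4 16 6 3 15 13 11 12 9)(1 7 5)|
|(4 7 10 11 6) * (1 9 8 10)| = 8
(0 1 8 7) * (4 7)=(0 1 8 4 7)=[1, 8, 2, 3, 7, 5, 6, 0, 4]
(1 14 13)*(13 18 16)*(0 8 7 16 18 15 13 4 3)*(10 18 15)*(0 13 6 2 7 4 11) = (0 8 4 3 13 1 14 10 18 15 6 2 7 16 11) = [8, 14, 7, 13, 3, 5, 2, 16, 4, 9, 18, 0, 12, 1, 10, 6, 11, 17, 15]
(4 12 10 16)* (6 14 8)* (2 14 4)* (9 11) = (2 14 8 6 4 12 10 16)(9 11) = [0, 1, 14, 3, 12, 5, 4, 7, 6, 11, 16, 9, 10, 13, 8, 15, 2]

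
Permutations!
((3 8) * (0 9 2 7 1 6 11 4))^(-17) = ((0 9 2 7 1 6 11 4)(3 8))^(-17) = (0 4 11 6 1 7 2 9)(3 8)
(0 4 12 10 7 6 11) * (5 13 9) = (0 4 12 10 7 6 11)(5 13 9) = [4, 1, 2, 3, 12, 13, 11, 6, 8, 5, 7, 0, 10, 9]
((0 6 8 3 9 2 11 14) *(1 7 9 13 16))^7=(0 7 8 2 13 14 1 6 9 3 11 16)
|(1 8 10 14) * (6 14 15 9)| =7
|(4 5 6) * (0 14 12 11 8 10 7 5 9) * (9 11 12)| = |(0 14 9)(4 11 8 10 7 5 6)| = 21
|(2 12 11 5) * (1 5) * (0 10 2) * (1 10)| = |(0 1 5)(2 12 11 10)| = 12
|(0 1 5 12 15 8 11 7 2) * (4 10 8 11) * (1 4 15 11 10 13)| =|(0 4 13 1 5 12 11 7 2)(8 15 10)| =9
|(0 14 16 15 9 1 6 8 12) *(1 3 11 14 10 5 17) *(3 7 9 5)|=|(0 10 3 11 14 16 15 5 17 1 6 8 12)(7 9)|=26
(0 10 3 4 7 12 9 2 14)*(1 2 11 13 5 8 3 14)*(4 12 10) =(0 4 7 10 14)(1 2)(3 12 9 11 13 5 8) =[4, 2, 1, 12, 7, 8, 6, 10, 3, 11, 14, 13, 9, 5, 0]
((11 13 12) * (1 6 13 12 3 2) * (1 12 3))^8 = (1 13 6)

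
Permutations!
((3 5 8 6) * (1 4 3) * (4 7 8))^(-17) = (1 6 8 7)(3 5 4)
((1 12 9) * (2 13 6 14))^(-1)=((1 12 9)(2 13 6 14))^(-1)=(1 9 12)(2 14 6 13)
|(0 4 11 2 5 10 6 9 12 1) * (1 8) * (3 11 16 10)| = 36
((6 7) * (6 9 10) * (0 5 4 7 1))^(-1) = ((0 5 4 7 9 10 6 1))^(-1) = (0 1 6 10 9 7 4 5)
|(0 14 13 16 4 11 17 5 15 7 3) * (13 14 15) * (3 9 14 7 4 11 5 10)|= 30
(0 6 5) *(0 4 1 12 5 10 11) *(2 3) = (0 6 10 11)(1 12 5 4)(2 3) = [6, 12, 3, 2, 1, 4, 10, 7, 8, 9, 11, 0, 5]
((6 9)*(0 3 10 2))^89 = ((0 3 10 2)(6 9))^89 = (0 3 10 2)(6 9)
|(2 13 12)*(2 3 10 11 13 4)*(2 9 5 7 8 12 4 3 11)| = 24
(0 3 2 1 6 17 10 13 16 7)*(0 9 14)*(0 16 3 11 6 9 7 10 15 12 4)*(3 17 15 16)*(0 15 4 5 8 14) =(0 11 6 4 15 12 5 8 14 3 2 1 9)(10 13 17 16) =[11, 9, 1, 2, 15, 8, 4, 7, 14, 0, 13, 6, 5, 17, 3, 12, 10, 16]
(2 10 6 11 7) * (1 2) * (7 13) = (1 2 10 6 11 13 7) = [0, 2, 10, 3, 4, 5, 11, 1, 8, 9, 6, 13, 12, 7]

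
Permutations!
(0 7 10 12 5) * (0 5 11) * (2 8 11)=(0 7 10 12 2 8 11)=[7, 1, 8, 3, 4, 5, 6, 10, 11, 9, 12, 0, 2]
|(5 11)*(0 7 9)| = |(0 7 9)(5 11)| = 6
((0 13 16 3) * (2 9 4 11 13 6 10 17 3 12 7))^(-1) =(0 3 17 10 6)(2 7 12 16 13 11 4 9)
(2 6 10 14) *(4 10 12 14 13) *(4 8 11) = [0, 1, 6, 3, 10, 5, 12, 7, 11, 9, 13, 4, 14, 8, 2] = (2 6 12 14)(4 10 13 8 11)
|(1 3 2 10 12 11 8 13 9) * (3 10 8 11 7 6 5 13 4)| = 8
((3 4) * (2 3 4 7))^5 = (2 7 3)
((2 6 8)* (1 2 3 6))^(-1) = (1 2)(3 8 6)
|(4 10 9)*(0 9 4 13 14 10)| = |(0 9 13 14 10 4)| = 6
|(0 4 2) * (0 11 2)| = 2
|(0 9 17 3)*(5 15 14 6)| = 4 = |(0 9 17 3)(5 15 14 6)|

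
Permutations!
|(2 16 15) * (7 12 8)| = |(2 16 15)(7 12 8)| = 3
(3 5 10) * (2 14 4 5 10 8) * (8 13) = (2 14 4 5 13 8)(3 10) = [0, 1, 14, 10, 5, 13, 6, 7, 2, 9, 3, 11, 12, 8, 4]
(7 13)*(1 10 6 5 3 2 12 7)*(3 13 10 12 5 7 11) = [0, 12, 5, 2, 4, 13, 7, 10, 8, 9, 6, 3, 11, 1] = (1 12 11 3 2 5 13)(6 7 10)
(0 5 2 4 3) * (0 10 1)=(0 5 2 4 3 10 1)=[5, 0, 4, 10, 3, 2, 6, 7, 8, 9, 1]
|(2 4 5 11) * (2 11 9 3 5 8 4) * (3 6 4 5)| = 5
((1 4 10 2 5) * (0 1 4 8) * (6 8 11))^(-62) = ((0 1 11 6 8)(2 5 4 10))^(-62) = (0 6 1 8 11)(2 4)(5 10)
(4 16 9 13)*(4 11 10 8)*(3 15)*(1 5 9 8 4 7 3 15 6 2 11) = (1 5 9 13)(2 11 10 4 16 8 7 3 6) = [0, 5, 11, 6, 16, 9, 2, 3, 7, 13, 4, 10, 12, 1, 14, 15, 8]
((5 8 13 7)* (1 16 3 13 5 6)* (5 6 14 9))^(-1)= ((1 16 3 13 7 14 9 5 8 6))^(-1)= (1 6 8 5 9 14 7 13 3 16)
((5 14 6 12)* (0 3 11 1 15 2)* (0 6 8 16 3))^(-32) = (1 15 2 6 12 5 14 8 16 3 11)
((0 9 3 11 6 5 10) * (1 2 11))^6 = ((0 9 3 1 2 11 6 5 10))^6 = (0 6 1)(2 9 5)(3 10 11)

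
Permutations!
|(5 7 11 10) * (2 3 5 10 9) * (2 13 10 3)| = 7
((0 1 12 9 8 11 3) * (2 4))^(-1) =((0 1 12 9 8 11 3)(2 4))^(-1) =(0 3 11 8 9 12 1)(2 4)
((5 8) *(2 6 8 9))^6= ((2 6 8 5 9))^6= (2 6 8 5 9)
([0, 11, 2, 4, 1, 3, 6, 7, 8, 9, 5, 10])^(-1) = (1 4 3 5 10 11)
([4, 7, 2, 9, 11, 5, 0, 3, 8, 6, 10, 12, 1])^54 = (12)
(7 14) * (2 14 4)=[0, 1, 14, 3, 2, 5, 6, 4, 8, 9, 10, 11, 12, 13, 7]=(2 14 7 4)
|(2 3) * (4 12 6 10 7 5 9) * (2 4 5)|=14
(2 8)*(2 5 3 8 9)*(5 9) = (2 5 3 8 9) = [0, 1, 5, 8, 4, 3, 6, 7, 9, 2]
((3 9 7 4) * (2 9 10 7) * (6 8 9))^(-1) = (2 9 8 6)(3 4 7 10)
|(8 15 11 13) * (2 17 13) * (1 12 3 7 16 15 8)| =10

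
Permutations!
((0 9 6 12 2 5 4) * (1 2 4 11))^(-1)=((0 9 6 12 4)(1 2 5 11))^(-1)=(0 4 12 6 9)(1 11 5 2)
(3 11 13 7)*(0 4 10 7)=[4, 1, 2, 11, 10, 5, 6, 3, 8, 9, 7, 13, 12, 0]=(0 4 10 7 3 11 13)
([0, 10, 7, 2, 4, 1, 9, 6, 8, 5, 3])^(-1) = [0, 5, 3, 10, 4, 9, 7, 2, 8, 6, 1]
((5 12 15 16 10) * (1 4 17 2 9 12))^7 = (1 16 9 4 10 12 17 5 15 2)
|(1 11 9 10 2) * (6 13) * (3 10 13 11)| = |(1 3 10 2)(6 11 9 13)| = 4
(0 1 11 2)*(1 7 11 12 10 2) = (0 7 11 1 12 10 2) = [7, 12, 0, 3, 4, 5, 6, 11, 8, 9, 2, 1, 10]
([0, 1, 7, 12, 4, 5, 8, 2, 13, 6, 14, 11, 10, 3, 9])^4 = (3 9)(6 12)(8 10)(13 14)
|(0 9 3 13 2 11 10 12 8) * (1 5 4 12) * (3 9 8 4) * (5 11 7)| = 30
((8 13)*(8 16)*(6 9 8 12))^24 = ((6 9 8 13 16 12))^24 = (16)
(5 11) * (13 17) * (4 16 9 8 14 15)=(4 16 9 8 14 15)(5 11)(13 17)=[0, 1, 2, 3, 16, 11, 6, 7, 14, 8, 10, 5, 12, 17, 15, 4, 9, 13]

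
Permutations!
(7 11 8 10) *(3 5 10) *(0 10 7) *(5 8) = (0 10)(3 8)(5 7 11) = [10, 1, 2, 8, 4, 7, 6, 11, 3, 9, 0, 5]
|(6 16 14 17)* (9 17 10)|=|(6 16 14 10 9 17)|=6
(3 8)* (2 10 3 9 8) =(2 10 3)(8 9) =[0, 1, 10, 2, 4, 5, 6, 7, 9, 8, 3]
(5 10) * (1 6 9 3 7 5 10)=(10)(1 6 9 3 7 5)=[0, 6, 2, 7, 4, 1, 9, 5, 8, 3, 10]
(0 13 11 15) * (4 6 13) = (0 4 6 13 11 15) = [4, 1, 2, 3, 6, 5, 13, 7, 8, 9, 10, 15, 12, 11, 14, 0]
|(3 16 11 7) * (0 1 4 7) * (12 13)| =14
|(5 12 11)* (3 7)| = 6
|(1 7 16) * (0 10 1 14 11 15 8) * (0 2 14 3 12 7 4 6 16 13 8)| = |(0 10 1 4 6 16 3 12 7 13 8 2 14 11 15)| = 15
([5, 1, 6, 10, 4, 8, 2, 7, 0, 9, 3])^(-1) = (0 8 5)(2 6)(3 10)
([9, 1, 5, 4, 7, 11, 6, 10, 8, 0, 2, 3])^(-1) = (0 9)(2 10 7 4 3 11 5)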